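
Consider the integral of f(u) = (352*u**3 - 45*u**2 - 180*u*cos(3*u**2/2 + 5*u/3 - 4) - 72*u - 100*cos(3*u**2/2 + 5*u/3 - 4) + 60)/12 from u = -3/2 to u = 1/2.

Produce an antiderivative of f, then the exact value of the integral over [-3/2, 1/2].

Antiderivative: F(u) = 22*u**4/3 - 5*u**3/4 - 3*u**2 + 5*u - 5*sin(3*u**2/2 + 5*u/3 - 4); value = -601/24 - 5*sin(25/8) + 5*sin(67/24)

A first test for any F(u): its u-derivative must equal f(u) identically.
F(u) = 22*u**4/3 - 5*u**3/4 - 3*u**2 + 5*u - 5*sin(3*u**2/2 + 5*u/3 - 4) is an antiderivative of f.
Check: d/du[22*u**4/3 - 5*u**3/4 - 3*u**2 + 5*u - 5*sin(3*u**2/2 + 5*u/3 - 4)] = 88*u**3/3 - 15*u**2/4 - 15*u*cos(3*u**2/2 + 5*u/3 - 4) - 6*u - 25*cos(3*u**2/2 + 5*u/3 - 4)/3 + 5, which equals f(u).
F(1/2) = 5*sin(67/24) + 197/96; F(-3/2) = 5*sin(25/8) + 867/32.
Integral = F(1/2) - F(-3/2) = -601/24 - 5*sin(25/8) + 5*sin(67/24).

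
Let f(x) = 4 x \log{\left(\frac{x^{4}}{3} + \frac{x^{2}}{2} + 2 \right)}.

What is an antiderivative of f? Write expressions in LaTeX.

An antiderivative is F(x) = 2 x^{2} \log{\left(\frac{x^{4}}{3} + \frac{x^{2}}{2} + 2 \right)} - 4 x^{2} + \frac{3 \log{\left(x^{4} + \frac{3 x^{2}}{2} + 6 \right)}}{2} + \sqrt{87} \operatorname{atan}{\left(\frac{4 \sqrt{87} x^{2}}{87} + \frac{\sqrt{87}}{29} \right)}.

Check any antiderivative F(x) by computing F'(x) and comparing it with f(x).
Check: d/dx[2 x^{2} \log{\left(\frac{x^{4}}{3} + \frac{x^{2}}{2} + 2 \right)} - 4 x^{2} + \frac{3 \log{\left(x^{4} + \frac{3 x^{2}}{2} + 6 \right)}}{2} + \sqrt{87} \operatorname{atan}{\left(\frac{4 \sqrt{87} x^{2}}{87} + \frac{\sqrt{87}}{29} \right)}] = 4 x \log{\left(\frac{x^{4}}{3} + \frac{x^{2}}{2} + 2 \right)} = f(x).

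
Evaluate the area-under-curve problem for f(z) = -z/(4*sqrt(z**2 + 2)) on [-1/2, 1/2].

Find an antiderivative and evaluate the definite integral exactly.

f matches the chain-rule pattern g'(h)*h' with inner function h(z) = z**2 + 2; substituting u = h(z) collapses the integral.
F(z) = -sqrt(z**2 + 2)/4 is an antiderivative of f.
Check: d/dz[-sqrt(z**2 + 2)/4] = -z/(4*sqrt(z**2 + 2)) = f(z).
F(1/2) = -3/8; F(-1/2) = -3/8.
Integral = F(1/2) - F(-1/2) = 0.

Antiderivative: F(z) = -sqrt(z**2 + 2)/4; value = 0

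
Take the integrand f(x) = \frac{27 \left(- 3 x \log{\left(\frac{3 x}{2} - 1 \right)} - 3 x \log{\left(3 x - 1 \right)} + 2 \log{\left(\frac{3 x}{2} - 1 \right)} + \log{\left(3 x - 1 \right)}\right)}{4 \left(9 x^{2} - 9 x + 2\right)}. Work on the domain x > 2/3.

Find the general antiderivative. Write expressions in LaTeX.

F(x) = - \frac{9 \log{\left(\frac{3 x}{2} - 1 \right)} \log{\left(3 x - 1 \right)}}{4} + C

Recognize the product-rule pattern: f = u'v + uv' with u = - \frac{9 \log{\left(3 x - 1 \right)}}{4}, v = \log{\left(\frac{3 x}{2} - 1 \right)}, so integration by parts undoes it.
Check: d/dx[- \frac{9 \log{\left(\frac{3 x}{2} - 1 \right)} \log{\left(3 x - 1 \right)}}{4}] = \frac{- 81 x \log{\left(\frac{3 x}{2} - 1 \right)} - 81 x \log{\left(3 x - 1 \right)} + 54 \log{\left(\frac{3 x}{2} - 1 \right)} + 27 \log{\left(3 x - 1 \right)}}{36 x^{2} - 36 x + 8}, which equals f(x).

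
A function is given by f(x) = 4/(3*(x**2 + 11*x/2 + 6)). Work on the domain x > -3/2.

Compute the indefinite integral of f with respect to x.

F(x) = 8*(log(x + 3/2) - log(x + 4))/15 + C

The denominator factors as 3*(x + 4)*(2*x + 3); partial fractions split f into directly integrable pieces: 16/(15*(2*x + 3)) - 8/(15*(x + 4)).
Check: d/dx[8*(log(x + 3/2) - log(x + 4))/15] = 8/(6*x**2 + 33*x + 36), which equals f(x).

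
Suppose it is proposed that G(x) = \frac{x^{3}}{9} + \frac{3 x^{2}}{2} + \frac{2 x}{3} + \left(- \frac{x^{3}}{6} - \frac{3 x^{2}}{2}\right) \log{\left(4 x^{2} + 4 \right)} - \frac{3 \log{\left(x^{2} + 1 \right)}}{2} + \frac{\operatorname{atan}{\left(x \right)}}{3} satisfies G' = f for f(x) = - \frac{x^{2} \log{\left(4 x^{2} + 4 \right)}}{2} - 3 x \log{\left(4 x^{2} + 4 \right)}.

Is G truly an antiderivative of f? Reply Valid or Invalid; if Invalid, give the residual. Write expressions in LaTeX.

d/dx[G] = - \frac{x^{2} \log{\left(x^{2} + 1 \right)}}{2} - x^{2} \log{\left(2 \right)} - 3 x \log{\left(x^{2} + 1 \right)} - 6 x \log{\left(2 \right)} + 1
d/dx[G] - f(x) = 1 != 0.

Invalid: d/dx[G] - f = 1, which is not 0.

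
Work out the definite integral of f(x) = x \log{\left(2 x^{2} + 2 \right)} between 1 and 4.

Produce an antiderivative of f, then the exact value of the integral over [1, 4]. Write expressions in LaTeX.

Differentiate the proposed F(x) back; it has to land on f(x) exactly.
F(x) = \frac{x^{2} \log{\left(2 x^{2} + 2 \right)}}{2} - \frac{x^{2}}{2} + \frac{\log{\left(x^{2} + 1 \right)}}{2} is an antiderivative of f.
Check: d/dx[\frac{x^{2} \log{\left(2 x^{2} + 2 \right)}}{2} - \frac{x^{2}}{2} + \frac{\log{\left(x^{2} + 1 \right)}}{2}] = x \log{\left(x^{2} + 1 \right)} + x \log{\left(2 \right)}, which equals f(x).
F(4) = -8 + \frac{\log{\left(17 \right)}}{2} + 8 \log{\left(34 \right)}; F(1) = - \frac{1}{2} + \frac{\log{\left(2 \right)}}{2} + \frac{\log{\left(4 \right)}}{2}.
Integral = F(4) - F(1) = - \frac{15}{2} - \frac{\log{\left(4 \right)}}{2} - \frac{\log{\left(2 \right)}}{2} + \frac{\log{\left(17 \right)}}{2} + 8 \log{\left(34 \right)}.

Antiderivative: F(x) = \frac{x^{2} \log{\left(2 x^{2} + 2 \right)}}{2} - \frac{x^{2}}{2} + \frac{\log{\left(x^{2} + 1 \right)}}{2}; value = - \frac{15}{2} - \frac{\log{\left(4 \right)}}{2} - \frac{\log{\left(2 \right)}}{2} + \frac{\log{\left(17 \right)}}{2} + 8 \log{\left(34 \right)}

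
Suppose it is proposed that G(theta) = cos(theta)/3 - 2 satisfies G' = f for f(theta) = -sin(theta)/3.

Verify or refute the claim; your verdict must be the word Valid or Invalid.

Valid - the claim checks out under differentiation.

d/dtheta[G] = -sin(theta)/3
This equals f(theta) exactly, so the claim holds.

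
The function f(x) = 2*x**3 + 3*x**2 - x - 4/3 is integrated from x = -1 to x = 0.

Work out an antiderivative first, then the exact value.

Integrate term by term and add the pieces.
F(x) = x**4/2 + x**3 - x**2/2 - 4*x/3 is an antiderivative of f.
Check: d/dx[x**4/2 + x**3 - x**2/2 - 4*x/3] = 2*x**3 + 3*x**2 - x - 4/3 = f(x).
F(0) = 0; F(-1) = 1/3.
Integral = F(0) - F(-1) = -1/3.

Antiderivative: F(x) = x**4/2 + x**3 - x**2/2 - 4*x/3; value = -1/3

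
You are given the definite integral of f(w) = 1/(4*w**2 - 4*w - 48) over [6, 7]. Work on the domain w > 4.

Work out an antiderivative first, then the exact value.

The denominator factors as 4*(w - 4)*(w + 3); partial fractions split f into directly integrable pieces: -1/(28*(w + 3)) + 1/(28*(w - 4)).
F(w) = (log(w - 4) - log(w + 3))/28 is an antiderivative of f.
Check: d/dw[(log(w - 4) - log(w + 3))/28] = 1/(4*w**2 - 4*w - 48) = f(w).
F(7) = -log(10)/28 + log(3)/28; F(6) = -log(9)/28 + log(2)/28.
Integral = F(7) - F(6) = -log(10)/28 - log(2)/28 + log(3)/28 + log(9)/28.

Antiderivative: F(w) = (log(w - 4) - log(w + 3))/28; value = -log(10)/28 - log(2)/28 + log(3)/28 + log(9)/28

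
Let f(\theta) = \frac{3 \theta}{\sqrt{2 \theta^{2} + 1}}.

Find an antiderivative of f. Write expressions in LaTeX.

The substitution u = 2 \theta^{2} + 1 works: f is exactly (dF/du)*(du/d\theta) for that inner function.
Check: d/d\theta[\frac{3 \sqrt{2 \theta^{2} + 1}}{2}] = \frac{3 \theta}{\sqrt{2 \theta^{2} + 1}} = f(\theta).

An antiderivative is F(\theta) = \frac{3 \sqrt{2 \theta^{2} + 1}}{2}.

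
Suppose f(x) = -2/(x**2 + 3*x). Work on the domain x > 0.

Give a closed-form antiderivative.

An antiderivative is F(x) = -2*log(x)/3 + 2*log(x + 3)/3.

Factor the denominator (x*(x + 3)) and decompose: f = 2/(3*(x + 3)) - 2/(3*x); each piece integrates to a log, atan, or power term.
Check: d/dx[-2*log(x)/3 + 2*log(x + 3)/3] = -2/(x**2 + 3*x) = f(x).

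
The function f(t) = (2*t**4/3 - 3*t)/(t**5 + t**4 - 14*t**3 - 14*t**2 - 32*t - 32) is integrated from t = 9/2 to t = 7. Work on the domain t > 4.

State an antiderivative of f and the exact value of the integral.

Factor the denominator (3*(t - 4)*(t + 1)*(t + 4)*(t**2 + 2)) and decompose: f = (17*t + 10)/(162*(t**2 + 2)) + 137/(324*(t + 4)) - 11/(135*(t + 1)) + 119/(540*(t - 4)); each piece integrates to a log, atan, or power term.
F(t) = 119*log(t - 4)/540 - 11*log(t + 1)/135 + 137*log(t + 4)/324 + 17*log(t**2 + 2)/324 + 5*sqrt(2)*atan(sqrt(2)*t/2)/162 is an antiderivative of f.
Check: d/dt[119*log(t - 4)/540 - 11*log(t + 1)/135 + 137*log(t + 4)/324 + 17*log(t**2 + 2)/324 + 5*sqrt(2)*atan(sqrt(2)*t/2)/162] = (2*t**4 - 9*t)/(3*t**5 + 3*t**4 - 42*t**3 - 42*t**2 - 96*t - 96), which equals f(t).
F(7) = -11*log(8)/135 + 5*sqrt(2)*atan(7*sqrt(2)/2)/162 + 17*log(51)/324 + 119*log(3)/540 + 137*log(11)/324; F(9/2) = -119*log(2)/540 - 11*log(11/2)/135 + 5*sqrt(2)*atan(9*sqrt(2)/4)/162 + 17*log(89/4)/324 + 137*log(17/2)/324.
Integral = F(7) - F(9/2) = -137*log(17/2)/324 - 11*log(8)/135 - 17*log(89/4)/324 - 5*sqrt(2)*atan(9*sqrt(2)/4)/162 + 5*sqrt(2)*atan(7*sqrt(2)/2)/162 + 11*log(11/2)/135 + 119*log(2)/540 + 17*log(51)/324 + 119*log(3)/540 + 137*log(11)/324.

Antiderivative: F(t) = 119*log(t - 4)/540 - 11*log(t + 1)/135 + 137*log(t + 4)/324 + 17*log(t**2 + 2)/324 + 5*sqrt(2)*atan(sqrt(2)*t/2)/162; value = -137*log(17/2)/324 - 11*log(8)/135 - 17*log(89/4)/324 - 5*sqrt(2)*atan(9*sqrt(2)/4)/162 + 5*sqrt(2)*atan(7*sqrt(2)/2)/162 + 11*log(11/2)/135 + 119*log(2)/540 + 17*log(51)/324 + 119*log(3)/540 + 137*log(11)/324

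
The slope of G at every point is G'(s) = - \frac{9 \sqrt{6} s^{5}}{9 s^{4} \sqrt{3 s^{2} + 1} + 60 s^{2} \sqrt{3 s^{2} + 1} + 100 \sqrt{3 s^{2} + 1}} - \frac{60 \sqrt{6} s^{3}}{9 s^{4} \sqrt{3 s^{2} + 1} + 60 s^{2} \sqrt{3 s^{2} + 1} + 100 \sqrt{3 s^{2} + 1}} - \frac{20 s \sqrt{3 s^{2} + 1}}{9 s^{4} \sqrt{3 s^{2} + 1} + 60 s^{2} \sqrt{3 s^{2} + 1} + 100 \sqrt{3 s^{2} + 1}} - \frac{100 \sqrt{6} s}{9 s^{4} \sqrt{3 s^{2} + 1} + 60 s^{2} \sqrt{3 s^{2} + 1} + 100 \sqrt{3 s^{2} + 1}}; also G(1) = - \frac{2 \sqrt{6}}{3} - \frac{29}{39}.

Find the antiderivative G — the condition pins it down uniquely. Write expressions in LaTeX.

G(s) = \frac{- 9 \sqrt{2} s^{2} \sqrt{3 s^{2} + 1} - 9 \sqrt{3} s^{2} - 30 \sqrt{2} \sqrt{3 s^{2} + 1} - 20 \sqrt{3}}{9 \sqrt{3} s^{2} + 30 \sqrt{3}}

The integrand splits into summands that can be handled one at a time.
A general antiderivative is - \sqrt{2 s^{2} + \frac{2}{3}} + \frac{5}{3 \left(\frac{3 s^{2}}{2} + 5\right)} + C.
The condition gives C = - \frac{2 \sqrt{6}}{3} - \frac{29}{39} - (\frac{10}{39} - \frac{2 \sqrt{6}}{3}) = -1.
So G(s) = \frac{- 9 \sqrt{2} s^{2} \sqrt{3 s^{2} + 1} - 9 \sqrt{3} s^{2} - 30 \sqrt{2} \sqrt{3 s^{2} + 1} - 20 \sqrt{3}}{9 \sqrt{3} s^{2} + 30 \sqrt{3}}.
Check: d/ds[\frac{- 9 \sqrt{2} s^{2} \sqrt{3 s^{2} + 1} - 9 \sqrt{3} s^{2} - 30 \sqrt{2} \sqrt{3 s^{2} + 1} - 20 \sqrt{3}}{9 \sqrt{3} s^{2} + 30 \sqrt{3}}] = \frac{- 9 \sqrt{6} s^{5} - 60 \sqrt{6} s^{3} - 20 s \sqrt{3 s^{2} + 1} - 100 \sqrt{6} s}{9 s^{4} \sqrt{3 s^{2} + 1} + 60 s^{2} \sqrt{3 s^{2} + 1} + 100 \sqrt{3 s^{2} + 1}}, which equals G'(s).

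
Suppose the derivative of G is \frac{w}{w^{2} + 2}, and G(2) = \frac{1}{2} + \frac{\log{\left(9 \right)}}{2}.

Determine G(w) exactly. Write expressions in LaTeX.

G'(w) matches the chain-rule pattern g'(h)*h' with inner function h(w) = \frac{3 w^{2}}{2} + 3; substituting u = h(w) collapses the integral.
A general antiderivative is \frac{\log{\left(\frac{3 w^{2}}{2} + 3 \right)}}{2} + C.
The condition gives C = \frac{1}{2} + \frac{\log{\left(9 \right)}}{2} - (\frac{\log{\left(9 \right)}}{2}) = \frac{1}{2}.
So G(w) = \frac{\log{\left(\frac{w^{2}}{2} + 1 \right)}}{2} + \frac{1}{2} + \frac{\log{\left(3 \right)}}{2}.
Check: d/dw[\frac{\log{\left(\frac{w^{2}}{2} + 1 \right)}}{2} + \frac{1}{2} + \frac{\log{\left(3 \right)}}{2}] = \frac{w}{w^{2} + 2} = G'(w).

G(w) = \frac{\log{\left(\frac{w^{2}}{2} + 1 \right)}}{2} + \frac{1}{2} + \frac{\log{\left(3 \right)}}{2}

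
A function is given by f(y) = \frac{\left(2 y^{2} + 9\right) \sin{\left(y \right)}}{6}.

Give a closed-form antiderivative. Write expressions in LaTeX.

An antiderivative is F(y) = - \frac{y^{2} \cos{\left(y \right)}}{3} + \frac{2 y \sin{\left(y \right)}}{3} - \frac{5 \cos{\left(y \right)}}{6}.

Recover f(y) by differentiating a candidate F(y); any mismatch rules it out.
Check: d/dy[- \frac{y^{2} \cos{\left(y \right)}}{3} + \frac{2 y \sin{\left(y \right)}}{3} - \frac{5 \cos{\left(y \right)}}{6}] = \frac{y^{2} \sin{\left(y \right)}}{3} + \frac{3 \sin{\left(y \right)}}{2}, which equals f(y).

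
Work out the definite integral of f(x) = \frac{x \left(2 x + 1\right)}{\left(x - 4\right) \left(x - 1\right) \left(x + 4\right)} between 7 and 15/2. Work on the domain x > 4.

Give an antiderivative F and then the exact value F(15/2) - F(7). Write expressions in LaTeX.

Antiderivative: F(x) = \frac{15 \log{\left(x - 4 \right)} - 2 \log{\left(x - 1 \right)} + 7 \log{\left(x + 4 \right)}}{10}; value = - \frac{7 \log{\left(11 \right)}}{10} - \frac{3 \log{\left(3 \right)}}{2} - \frac{\log{\left(\frac{13}{2} \right)}}{5} + \frac{\log{\left(6 \right)}}{5} + \frac{7 \log{\left(\frac{23}{2} \right)}}{10} + \frac{3 \log{\left(\frac{7}{2} \right)}}{2}

The denominator factors as \left(x - 4\right) \left(x - 1\right) \left(x + 4\right); partial fractions split f into directly integrable pieces: \frac{7}{10 \left(x + 4\right)} - \frac{1}{5 \left(x - 1\right)} + \frac{3}{2 \left(x - 4\right)}.
F(x) = \frac{15 \log{\left(x - 4 \right)} - 2 \log{\left(x - 1 \right)} + 7 \log{\left(x + 4 \right)}}{10} is an antiderivative of f.
Check: d/dx[\frac{15 \log{\left(x - 4 \right)} - 2 \log{\left(x - 1 \right)} + 7 \log{\left(x + 4 \right)}}{10}] = \frac{2 x^{2} + x}{x^{3} - x^{2} - 16 x + 16}, which equals f(x).
F(15/2) = - \frac{\log{\left(\frac{13}{2} \right)}}{5} + \frac{7 \log{\left(\frac{23}{2} \right)}}{10} + \frac{3 \log{\left(\frac{7}{2} \right)}}{2}; F(7) = - \frac{\log{\left(6 \right)}}{5} + \frac{3 \log{\left(3 \right)}}{2} + \frac{7 \log{\left(11 \right)}}{10}.
Integral = F(15/2) - F(7) = - \frac{7 \log{\left(11 \right)}}{10} - \frac{3 \log{\left(3 \right)}}{2} - \frac{\log{\left(\frac{13}{2} \right)}}{5} + \frac{\log{\left(6 \right)}}{5} + \frac{7 \log{\left(\frac{23}{2} \right)}}{10} + \frac{3 \log{\left(\frac{7}{2} \right)}}{2}.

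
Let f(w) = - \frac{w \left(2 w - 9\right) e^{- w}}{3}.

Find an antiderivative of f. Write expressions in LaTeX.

An antiderivative is F(w) = \frac{\left(2 w^{2} - 5 w - 5\right) e^{- w}}{3}.

Recognize the product-rule pattern: f = u'v + uv' with u = \frac{2 w^{2}}{3} - \frac{5 w}{3} - \frac{5}{3}, v = e^{- w}, so integration by parts undoes it.
Check: d/dw[\frac{\left(2 w^{2} - 5 w - 5\right) e^{- w}}{3}] = \frac{\left(- 2 w^{2} + 9 w\right) e^{- w}}{3}, which equals f(w).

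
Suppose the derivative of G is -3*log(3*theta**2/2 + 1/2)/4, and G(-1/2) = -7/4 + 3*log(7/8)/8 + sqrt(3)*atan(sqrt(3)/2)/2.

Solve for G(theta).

G(theta) = -3*theta*log(3*theta**2/2 + 1/2)/4 + 3*theta/2 - sqrt(3)*atan(sqrt(3)*theta)/2 - 1

For G(theta) to be correct, d/dtheta[G] must agree with the stated G'(theta) identically.
A general antiderivative is -3*theta*log(3*theta**2/2 + 1/2)/4 + 3*theta/2 - sqrt(3)*atan(sqrt(3)*theta)/2 + C.
The condition gives C = -7/4 + 3*log(7/8)/8 + sqrt(3)*atan(sqrt(3)/2)/2 - (-3/4 + 3*log(7/8)/8 + sqrt(3)*atan(sqrt(3)/2)/2) = -1.
So G(theta) = -3*theta*log(3*theta**2/2 + 1/2)/4 + 3*theta/2 - sqrt(3)*atan(sqrt(3)*theta)/2 - 1.
Check: d/dtheta[-3*theta*log(3*theta**2/2 + 1/2)/4 + 3*theta/2 - sqrt(3)*atan(sqrt(3)*theta)/2 - 1] = -3*log(3*theta**2 + 1)/4 + 3*log(2)/4, which equals G'(theta).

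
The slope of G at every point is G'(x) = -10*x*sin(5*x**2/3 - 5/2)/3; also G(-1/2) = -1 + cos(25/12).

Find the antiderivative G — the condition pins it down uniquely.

G'(x) matches the chain-rule pattern g'(h)*h' with inner function h(x) = 5*x**2/3 - 5/2; substituting u = h(x) collapses the integral.
A general antiderivative is cos(5*x**2/3 - 5/2) + C.
The condition gives C = -1 + cos(25/12) - (cos(25/12)) = -1.
So G(x) = cos(5*x**2/3 - 5/2) - 1.
Check: d/dx[cos(5*x**2/3 - 5/2) - 1] = -10*x*sin(5*x**2/3 - 5/2)/3 = G'(x).

G(x) = cos(5*x**2/3 - 5/2) - 1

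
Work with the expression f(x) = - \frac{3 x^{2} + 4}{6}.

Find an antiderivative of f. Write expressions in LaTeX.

An antiderivative is F(x) = - \frac{x^{3}}{6} - \frac{2 x}{3}.

Recover f(x) by differentiating a candidate F(x); any mismatch rules it out.
Check: d/dx[- \frac{x^{3}}{6} - \frac{2 x}{3}] = - \frac{x^{2}}{2} - \frac{2}{3}, which equals f(x).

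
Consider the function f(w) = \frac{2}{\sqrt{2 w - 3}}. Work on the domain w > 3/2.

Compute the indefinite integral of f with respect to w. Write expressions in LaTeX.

Whatever form F(w) takes, F'(w) = f(w) is non-negotiable.
Check: d/dw[2 \sqrt{2 w - 3}] = \frac{2}{\sqrt{2 w - 3}} = f(w).

F(w) = 2 \sqrt{2 w - 3} + C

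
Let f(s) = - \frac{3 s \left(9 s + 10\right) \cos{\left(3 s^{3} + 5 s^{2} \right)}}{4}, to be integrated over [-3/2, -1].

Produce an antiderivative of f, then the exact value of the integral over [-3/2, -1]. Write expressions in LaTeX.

f matches the chain-rule pattern g'(h)*h' with inner function h(s) = 3 s^{3} + 5 s^{2}; substituting u = h(s) collapses the integral.
F(s) = - \frac{3 \sin{\left(3 s^{3} + 5 s^{2} \right)}}{4} is an antiderivative of f.
Check: d/ds[- \frac{3 \sin{\left(3 s^{3} + 5 s^{2} \right)}}{4}] = - \frac{27 s^{2} \cos{\left(3 s^{3} + 5 s^{2} \right)}}{4} - \frac{15 s \cos{\left(3 s^{3} + 5 s^{2} \right)}}{2}, which equals f(s).
F(-1) = - \frac{3 \sin{\left(2 \right)}}{4}; F(-3/2) = - \frac{3 \sin{\left(\frac{9}{8} \right)}}{4}.
Integral = F(-1) - F(-3/2) = - \frac{3 \sin{\left(2 \right)}}{4} + \frac{3 \sin{\left(\frac{9}{8} \right)}}{4}.

Antiderivative: F(s) = - \frac{3 \sin{\left(3 s^{3} + 5 s^{2} \right)}}{4}; value = - \frac{3 \sin{\left(2 \right)}}{4} + \frac{3 \sin{\left(\frac{9}{8} \right)}}{4}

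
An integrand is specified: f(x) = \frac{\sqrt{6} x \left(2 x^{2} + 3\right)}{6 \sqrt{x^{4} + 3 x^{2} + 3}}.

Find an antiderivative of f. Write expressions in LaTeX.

An antiderivative is F(x) = \frac{\sqrt{\frac{2 x^{4}}{3} + 2 x^{2} + 2}}{2}.

f matches the chain-rule pattern g'(h)*h' with inner function h(x) = \frac{2 x^{4}}{3} + 2 x^{2} + 2; substituting u = h(x) collapses the integral.
Check: d/dx[\frac{\sqrt{\frac{2 x^{4}}{3} + 2 x^{2} + 2}}{2}] = \frac{2 \sqrt{6} x^{3} + 3 \sqrt{6} x}{6 \sqrt{x^{4} + 3 x^{2} + 3}}, which equals f(x).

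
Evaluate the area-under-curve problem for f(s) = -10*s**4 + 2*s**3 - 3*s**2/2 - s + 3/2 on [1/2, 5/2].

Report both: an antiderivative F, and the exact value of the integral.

Recognize the product-rule pattern: f = u'v + uv' with u = -2*s**2 + 5*s/2 - 1, v = s**3 + s**2 + s + 1, so integration by parts undoes it.
F(s) = (-2*s**2 + 5*s/2 - 1)*(s**3 + s**2 + s + 1) is an antiderivative of f.
Check: d/ds[(-2*s**2 + 5*s/2 - 1)*(s**3 + s**2 + s + 1)] = -10*s**4 + 2*s**3 - 3*s**2/2 - s + 3/2 = f(s).
F(5/2) = -5887/32; F(1/2) = -15/32.
Integral = F(5/2) - F(1/2) = -367/2.

Antiderivative: F(s) = (-2*s**2 + 5*s/2 - 1)*(s**3 + s**2 + s + 1); value = -367/2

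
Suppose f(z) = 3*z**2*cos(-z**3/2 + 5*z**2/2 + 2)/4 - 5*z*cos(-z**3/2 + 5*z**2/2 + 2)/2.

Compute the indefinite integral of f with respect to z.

F(z) = -sin(-z**3/2 + 5*z**2/2 + 2)/2 + C

The substitution u = -z**3/2 + 5*z**2/2 + 2 works: f is exactly (dF/du)*(du/dz) for that inner function.
Check: d/dz[-sin(-z**3/2 + 5*z**2/2 + 2)/2] = 3*z**2*cos(-z**3/2 + 5*z**2/2 + 2)/4 - 5*z*cos(-z**3/2 + 5*z**2/2 + 2)/2 = f(z).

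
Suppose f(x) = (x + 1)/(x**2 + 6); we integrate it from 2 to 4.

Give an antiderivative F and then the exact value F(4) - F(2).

Antiderivative: F(x) = (3*log(x**2 + 6) + sqrt(6)*atan(sqrt(6)*x/6))/6; value = -log(10)/2 - sqrt(6)*atan(sqrt(6)/3)/6 + sqrt(6)*atan(2*sqrt(6)/3)/6 + log(22)/2

A candidate is checked by its d/dx: the result must match f(x).
F(x) = (3*log(x**2 + 6) + sqrt(6)*atan(sqrt(6)*x/6))/6 is an antiderivative of f.
Check: d/dx[(3*log(x**2 + 6) + sqrt(6)*atan(sqrt(6)*x/6))/6] = (x + 1)/(x**2 + 6) = f(x).
F(4) = sqrt(6)*atan(2*sqrt(6)/3)/6 + log(22)/2; F(2) = sqrt(6)*atan(sqrt(6)/3)/6 + log(10)/2.
Integral = F(4) - F(2) = -log(10)/2 - sqrt(6)*atan(sqrt(6)/3)/6 + sqrt(6)*atan(2*sqrt(6)/3)/6 + log(22)/2.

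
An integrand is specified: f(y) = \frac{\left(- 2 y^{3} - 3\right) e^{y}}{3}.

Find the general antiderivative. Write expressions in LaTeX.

F(y) = - \frac{2 y^{3} e^{y}}{3} + 2 y^{2} e^{y} - 4 y e^{y} + 3 e^{y} + C

f has the shape u'v + uv' for u = - \frac{2 y^{3}}{3} + 2 y^{2} - 4 y + 3 and v = e^{y} — it is the derivative of the product u*v.
Check: d/dy[- \frac{2 y^{3} e^{y}}{3} + 2 y^{2} e^{y} - 4 y e^{y} + 3 e^{y}] = - \frac{2 y^{3} e^{y}}{3} - e^{y}, which equals f(y).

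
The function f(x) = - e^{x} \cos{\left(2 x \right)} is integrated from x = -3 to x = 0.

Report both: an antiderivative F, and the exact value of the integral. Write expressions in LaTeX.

Antiderivative: F(x) = \frac{\left(- 2 \sin{\left(2 x \right)} - \cos{\left(2 x \right)}\right) e^{x}}{5}; value = - \frac{1}{5} - \frac{2 \sin{\left(6 \right)}}{5 e^{3}} + \frac{\cos{\left(6 \right)}}{5 e^{3}}

A candidate is checked by its d/dx: the result must match f(x).
F(x) = \frac{\left(- 2 \sin{\left(2 x \right)} - \cos{\left(2 x \right)}\right) e^{x}}{5} is an antiderivative of f.
Check: d/dx[\frac{\left(- 2 \sin{\left(2 x \right)} - \cos{\left(2 x \right)}\right) e^{x}}{5}] = - e^{x} \cos{\left(2 x \right)} = f(x).
F(0) = - \frac{1}{5}; F(-3) = - \frac{\cos{\left(6 \right)}}{5 e^{3}} + \frac{2 \sin{\left(6 \right)}}{5 e^{3}}.
Integral = F(0) - F(-3) = - \frac{1}{5} - \frac{2 \sin{\left(6 \right)}}{5 e^{3}} + \frac{\cos{\left(6 \right)}}{5 e^{3}}.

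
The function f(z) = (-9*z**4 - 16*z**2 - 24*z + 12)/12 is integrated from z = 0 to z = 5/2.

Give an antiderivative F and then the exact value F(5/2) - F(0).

Differentiate the proposed F(z) back; it has to land on f(z) exactly.
F(z) = -3*z**5/20 - 4*z**3/9 - z**2 + z is an antiderivative of f.
Check: d/dz[-3*z**5/20 - 4*z**3/9 - z**2 + z] = -3*z**4/4 - 4*z**2/3 - 2*z + 1, which equals f(z).
F(5/2) = -29195/1152; F(0) = 0.
Integral = F(5/2) - F(0) = -29195/1152.

Antiderivative: F(z) = -3*z**5/20 - 4*z**3/9 - z**2 + z; value = -29195/1152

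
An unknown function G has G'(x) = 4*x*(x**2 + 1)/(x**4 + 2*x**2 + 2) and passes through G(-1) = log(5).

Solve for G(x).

G'(x) matches the chain-rule pattern g'(h)*h' with inner function h(x) = x**4 + 2*x**2 + 2; substituting u = h(x) collapses the integral.
A general antiderivative is log(x**4 + 2*x**2 + 2) + C.
The condition gives C = log(5) - (log(5)) = 0.
So G(x) = log(x**4 + 2*x**2 + 2).
Check: d/dx[log(x**4 + 2*x**2 + 2)] = (4*x**3 + 4*x)/(x**4 + 2*x**2 + 2), which equals G'(x).

G(x) = log(x**4 + 2*x**2 + 2)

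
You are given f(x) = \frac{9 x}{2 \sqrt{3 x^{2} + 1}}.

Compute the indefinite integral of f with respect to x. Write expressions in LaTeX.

f matches the chain-rule pattern g'(h)*h' with inner function h(x) = 3 x^{2} + 1; substituting u = h(x) collapses the integral.
Check: d/dx[\frac{3 \sqrt{3 x^{2} + 1}}{2}] = \frac{9 x}{2 \sqrt{3 x^{2} + 1}} = f(x).

F(x) = \frac{3 \sqrt{3 x^{2} + 1}}{2} + C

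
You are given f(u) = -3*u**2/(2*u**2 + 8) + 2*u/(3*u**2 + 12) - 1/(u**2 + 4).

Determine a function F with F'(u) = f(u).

An antiderivative is F(u) = -3*u/2 + log(u**2 + 4)/3 + 5*atan(u/2)/2.

Integrate term by term and add the pieces.
Check: d/du[-3*u/2 + log(u**2 + 4)/3 + 5*atan(u/2)/2] = (-9*u**2 + 4*u - 6)/(6*u**2 + 24), which equals f(u).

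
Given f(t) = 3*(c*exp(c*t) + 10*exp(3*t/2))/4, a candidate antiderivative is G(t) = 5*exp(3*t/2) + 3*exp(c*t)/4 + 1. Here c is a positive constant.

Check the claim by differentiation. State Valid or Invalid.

Valid - the claim checks out under differentiation.

d/dt[G] = 3*c*exp(c*t)/4 + 15*exp(3*t/2)/2
This equals f(t) exactly, so the claim holds.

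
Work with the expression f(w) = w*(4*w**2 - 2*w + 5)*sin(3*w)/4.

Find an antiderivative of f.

Check any antiderivative F(w) by computing F'(w) and comparing it with f(w).
Check: d/dw[-w**3*cos(3*w)/3 + w**2*sin(3*w)/3 + w**2*cos(3*w)/6 - w*sin(3*w)/9 - 7*w*cos(3*w)/36 + 7*sin(3*w)/108 - cos(3*w)/27] = w**3*sin(3*w) - w**2*sin(3*w)/2 + 5*w*sin(3*w)/4, which equals f(w).

An antiderivative is F(w) = -w**3*cos(3*w)/3 + w**2*sin(3*w)/3 + w**2*cos(3*w)/6 - w*sin(3*w)/9 - 7*w*cos(3*w)/36 + 7*sin(3*w)/108 - cos(3*w)/27.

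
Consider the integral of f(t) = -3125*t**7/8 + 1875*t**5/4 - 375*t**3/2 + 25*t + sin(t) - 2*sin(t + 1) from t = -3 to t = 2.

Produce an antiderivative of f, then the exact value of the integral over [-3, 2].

The integrand splits into summands that can be handled one at a time.
F(t) = -3125*t**8/64 + 625*t**6/8 - 375*t**4/8 + 25*t**2/2 - cos(t) + 2*cos(t + 1) is an antiderivative of f.
Check: d/dt[-3125*t**8/64 + 625*t**6/8 - 375*t**4/8 + 25*t**2/2 - cos(t) + 2*cos(t + 1)] = -3125*t**7/8 + 1875*t**5/4 - 375*t**3/2 + 25*t + sin(t) - 2*sin(t + 1) = f(t).
F(2) = -8200 + 2*cos(3) - cos(2); F(-3) = -17093925/64 + 2*cos(2) - cos(3).
Integral = F(2) - F(-3) = 3*cos(3) - 3*cos(2) + 16569125/64.

Antiderivative: F(t) = -3125*t**8/64 + 625*t**6/8 - 375*t**4/8 + 25*t**2/2 - cos(t) + 2*cos(t + 1); value = 3*cos(3) - 3*cos(2) + 16569125/64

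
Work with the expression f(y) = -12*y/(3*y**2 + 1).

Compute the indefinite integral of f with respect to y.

F(y) = -2*log(3*y**2 + 1) + C

The substitution u = 3*y**2 + 1 works: f is exactly (dF/du)*(du/dy) for that inner function.
Check: d/dy[-2*log(3*y**2 + 1)] = -12*y/(3*y**2 + 1) = f(y).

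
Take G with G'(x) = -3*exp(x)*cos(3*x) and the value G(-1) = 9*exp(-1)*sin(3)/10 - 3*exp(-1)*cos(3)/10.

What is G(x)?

A candidate passes only if d/dx[G] lands on the given G'(x) exactly.
A general antiderivative is -9*exp(x)*sin(3*x)/10 - 3*exp(x)*cos(3*x)/10 + C.
The condition gives C = 9*exp(-1)*sin(3)/10 - 3*exp(-1)*cos(3)/10 - (9*exp(-1)*sin(3)/10 - 3*exp(-1)*cos(3)/10) = 0.
So G(x) = -9*exp(x)*sin(3*x)/10 - 3*exp(x)*cos(3*x)/10.
Check: d/dx[-9*exp(x)*sin(3*x)/10 - 3*exp(x)*cos(3*x)/10] = -3*exp(x)*cos(3*x) = G'(x).

G(x) = -9*exp(x)*sin(3*x)/10 - 3*exp(x)*cos(3*x)/10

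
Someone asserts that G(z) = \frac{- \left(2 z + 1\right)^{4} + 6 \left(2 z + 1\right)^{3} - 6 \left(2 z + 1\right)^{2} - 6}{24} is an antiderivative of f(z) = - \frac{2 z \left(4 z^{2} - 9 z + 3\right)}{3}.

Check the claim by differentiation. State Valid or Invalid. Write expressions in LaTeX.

d/dz[G] = - \frac{8 z^{3}}{3} + 2 z^{2} + 2 z + \frac{1}{6}
d/dz[G] - f(z) = - 4 z^{2} + 4 z + \frac{1}{6} != 0.

Invalid: d/dz[G] - f = - 4 z^{2} + 4 z + \frac{1}{6}, which is not 0.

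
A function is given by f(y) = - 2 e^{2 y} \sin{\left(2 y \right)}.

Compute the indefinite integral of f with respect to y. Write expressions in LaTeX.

F(y) = - \frac{e^{2 y} \sin{\left(2 y \right)}}{2} + \frac{e^{2 y} \cos{\left(2 y \right)}}{2} + C

Whatever form F(y) takes, F'(y) = f(y) is non-negotiable.
Check: d/dy[- \frac{e^{2 y} \sin{\left(2 y \right)}}{2} + \frac{e^{2 y} \cos{\left(2 y \right)}}{2}] = - 2 e^{2 y} \sin{\left(2 y \right)} = f(y).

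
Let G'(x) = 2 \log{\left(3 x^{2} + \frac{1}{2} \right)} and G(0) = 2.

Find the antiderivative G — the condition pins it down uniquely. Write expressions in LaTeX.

G(x) = \frac{2 \left(3 x \log{\left(3 x^{2} + \frac{1}{2} \right)} - 6 x + \sqrt{6} \operatorname{atan}{\left(\sqrt{6} x \right)} + 3\right)}{3}

Whatever form G(x) takes, its d/dx must return the stated G'(x).
A general antiderivative is 2 x \log{\left(3 x^{2} + \frac{1}{2} \right)} - 4 x + \frac{2 \sqrt{6} \operatorname{atan}{\left(\sqrt{6} x \right)}}{3} + C.
The condition gives C = 2 - (0) = 2.
So G(x) = \frac{2 \left(3 x \log{\left(3 x^{2} + \frac{1}{2} \right)} - 6 x + \sqrt{6} \operatorname{atan}{\left(\sqrt{6} x \right)} + 3\right)}{3}.
Check: d/dx[\frac{2 \left(3 x \log{\left(3 x^{2} + \frac{1}{2} \right)} - 6 x + \sqrt{6} \operatorname{atan}{\left(\sqrt{6} x \right)} + 3\right)}{3}] = 2 \log{\left(3 x^{2} + \frac{1}{2} \right)} = G'(x).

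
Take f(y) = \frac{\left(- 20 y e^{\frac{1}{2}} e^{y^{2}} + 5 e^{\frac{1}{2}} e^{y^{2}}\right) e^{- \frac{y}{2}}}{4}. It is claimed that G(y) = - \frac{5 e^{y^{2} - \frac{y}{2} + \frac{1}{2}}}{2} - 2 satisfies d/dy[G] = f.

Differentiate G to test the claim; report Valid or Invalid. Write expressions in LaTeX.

d/dy[G] = - 5 y e^{\frac{1}{2}} e^{- \frac{y}{2}} e^{y^{2}} + \frac{5 e^{\frac{1}{2}} e^{- \frac{y}{2}} e^{y^{2}}}{4}
This equals f(y) exactly, so the claim holds.

Valid - the claim checks out under differentiation.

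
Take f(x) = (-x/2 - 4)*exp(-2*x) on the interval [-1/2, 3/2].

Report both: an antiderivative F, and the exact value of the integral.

Antiderivative: F(x) = x*exp(-2*x)/4 + 17*exp(-2*x)/8; value = -2*exp(1) + 5*exp(-3)/2

f has the shape u'v + uv' for u = x/4 + 17/8 and v = exp(-2*x) — it is the derivative of the product u*v.
F(x) = x*exp(-2*x)/4 + 17*exp(-2*x)/8 is an antiderivative of f.
Check: d/dx[x*exp(-2*x)/4 + 17*exp(-2*x)/8] = (-x - 8)*exp(-2*x)/2, which equals f(x).
F(3/2) = 5*exp(-3)/2; F(-1/2) = 2*exp(1).
Integral = F(3/2) - F(-1/2) = -2*exp(1) + 5*exp(-3)/2.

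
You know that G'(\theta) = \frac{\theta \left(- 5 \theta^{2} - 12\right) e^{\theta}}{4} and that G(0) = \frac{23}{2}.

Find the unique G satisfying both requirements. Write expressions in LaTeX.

G'(\theta) has the shape u'v + uv' for u = - \frac{5 \theta^{3}}{4} + \frac{15 \theta^{2}}{4} - \frac{21 \theta}{2} + \frac{21}{2} and v = e^{\theta} — it is the derivative of the product u*v.
A general antiderivative is \frac{\left(- 5 \theta^{3} + 15 \theta^{2} - 42 \theta + 42\right) e^{\theta}}{4} + C.
The condition gives C = \frac{23}{2} - (\frac{21}{2}) = 1.
So G(\theta) = - \frac{5 \theta^{3} e^{\theta}}{4} + \frac{15 \theta^{2} e^{\theta}}{4} - \frac{21 \theta e^{\theta}}{2} + \frac{21 e^{\theta}}{2} + 1.
Check: d/d\theta[- \frac{5 \theta^{3} e^{\theta}}{4} + \frac{15 \theta^{2} e^{\theta}}{4} - \frac{21 \theta e^{\theta}}{2} + \frac{21 e^{\theta}}{2} + 1] = - \frac{5 \theta^{3} e^{\theta}}{4} - 3 \theta e^{\theta}, which equals G'(\theta).

G(\theta) = - \frac{5 \theta^{3} e^{\theta}}{4} + \frac{15 \theta^{2} e^{\theta}}{4} - \frac{21 \theta e^{\theta}}{2} + \frac{21 e^{\theta}}{2} + 1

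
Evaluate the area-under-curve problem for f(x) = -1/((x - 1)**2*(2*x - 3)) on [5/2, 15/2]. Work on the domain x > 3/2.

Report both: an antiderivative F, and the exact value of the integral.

Antiderivative: F(x) = -2*log(x - 3/2) + 2*log(x - 1) - 1/(x - 1); value = -2*log(6) - 2*log(3/2) + 20/39 + 2*log(13/2)

Factor the denominator ((x - 1)**2*(2*x - 3)) and decompose: f = -4/(2*x - 3) + 2/(x - 1) + (x - 1)**(-2); each piece integrates to a log, atan, or power term.
F(x) = -2*log(x - 3/2) + 2*log(x - 1) - 1/(x - 1) is an antiderivative of f.
Check: d/dx[-2*log(x - 3/2) + 2*log(x - 1) - 1/(x - 1)] = -1/(2*x**3 - 7*x**2 + 8*x - 3), which equals f(x).
F(15/2) = -2*log(6) - 2/13 + 2*log(13/2); F(5/2) = -2/3 + 2*log(3/2).
Integral = F(15/2) - F(5/2) = -2*log(6) - 2*log(3/2) + 20/39 + 2*log(13/2).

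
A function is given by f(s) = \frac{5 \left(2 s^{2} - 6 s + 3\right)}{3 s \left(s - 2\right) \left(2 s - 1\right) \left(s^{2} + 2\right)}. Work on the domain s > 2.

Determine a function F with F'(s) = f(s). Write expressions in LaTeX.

An antiderivative is F(s) = \frac{5 \log{\left(s \right)}}{4} - \frac{5 \log{\left(s - 2 \right)}}{108} - \frac{20 \log{\left(s - \frac{1}{2} \right)}}{81} - \frac{155 \log{\left(s^{2} + 2 \right)}}{324} + \frac{35 \sqrt{2} \operatorname{atan}{\left(\frac{\sqrt{2} s}{2} \right)}}{324}.

The denominator factors as 3 s \left(s - 2\right) \left(2 s - 1\right) \left(s^{2} + 2\right); partial fractions split f into directly integrable pieces: - \frac{5 \left(31 s - 7\right)}{162 \left(s^{2} + 2\right)} - \frac{40}{81 \left(2 s - 1\right)} - \frac{5}{108 \left(s - 2\right)} + \frac{5}{4 s}.
Check: d/ds[\frac{5 \log{\left(s \right)}}{4} - \frac{5 \log{\left(s - 2 \right)}}{108} - \frac{20 \log{\left(s - \frac{1}{2} \right)}}{81} - \frac{155 \log{\left(s^{2} + 2 \right)}}{324} + \frac{35 \sqrt{2} \operatorname{atan}{\left(\frac{\sqrt{2} s}{2} \right)}}{324}] = \frac{10 s^{2} - 30 s + 15}{6 s^{5} - 15 s^{4} + 18 s^{3} - 30 s^{2} + 12 s}, which equals f(s).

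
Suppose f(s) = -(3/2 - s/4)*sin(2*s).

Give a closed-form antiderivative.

An antiderivative F(s) passes only if d/ds[F] lands on f(s) exactly.
Check: d/ds[-s*cos(2*s)/8 + sin(2*s)/16 + 3*cos(2*s)/4] = s*sin(2*s)/4 - 3*sin(2*s)/2, which equals f(s).

An antiderivative is F(s) = -s*cos(2*s)/8 + sin(2*s)/16 + 3*cos(2*s)/4.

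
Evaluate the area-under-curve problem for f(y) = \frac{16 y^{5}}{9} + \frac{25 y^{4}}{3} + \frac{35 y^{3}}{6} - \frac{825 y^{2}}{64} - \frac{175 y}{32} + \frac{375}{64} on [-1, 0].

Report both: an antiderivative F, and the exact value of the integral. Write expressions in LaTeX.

f matches the chain-rule pattern g'(h)*h' with inner function h(y) = \frac{2 y^{2}}{3} + \frac{5 y}{4} - \frac{5}{4}; substituting u = h(y) collapses the integral.
F(y) = \frac{\left(8 y^{2} + 15 y - 15\right)^{3}}{1728} is an antiderivative of f.
Check: d/dy[\frac{\left(8 y^{2} + 15 y - 15\right)^{3}}{1728}] = \frac{16 y^{5}}{9} + \frac{25 y^{4}}{3} + \frac{35 y^{3}}{6} - \frac{825 y^{2}}{64} - \frac{175 y}{32} + \frac{375}{64} = f(y).
F(0) = - \frac{125}{64}; F(-1) = - \frac{1331}{216}.
Integral = F(0) - F(-1) = \frac{7273}{1728}.

Antiderivative: F(y) = \frac{\left(8 y^{2} + 15 y - 15\right)^{3}}{1728}; value = \frac{7273}{1728}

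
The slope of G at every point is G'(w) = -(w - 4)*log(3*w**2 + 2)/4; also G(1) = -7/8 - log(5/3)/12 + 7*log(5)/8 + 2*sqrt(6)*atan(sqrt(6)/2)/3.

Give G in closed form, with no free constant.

G(w) = w**2/8 - 2*w + (-w**2/8 + w)*log(3*w**2 + 2) - log(w**2 + 2/3)/12 + 2*sqrt(6)*atan(sqrt(6)*w/2)/3 + 1

The proposed G(w) is checked by its d/dw: the result must match the given G'(w).
A general antiderivative is w**2/8 - 2*w + (-w**2/8 + w)*log(3*w**2 + 2) - log(w**2 + 2/3)/12 + 2*sqrt(6)*atan(sqrt(6)*w/2)/3 + C.
The condition gives C = -7/8 - log(5/3)/12 + 7*log(5)/8 + 2*sqrt(6)*atan(sqrt(6)/2)/3 - (-15/8 - log(5/3)/12 + 7*log(5)/8 + 2*sqrt(6)*atan(sqrt(6)/2)/3) = 1.
So G(w) = w**2/8 - 2*w + (-w**2/8 + w)*log(3*w**2 + 2) - log(w**2 + 2/3)/12 + 2*sqrt(6)*atan(sqrt(6)*w/2)/3 + 1.
Check: d/dw[w**2/8 - 2*w + (-w**2/8 + w)*log(3*w**2 + 2) - log(w**2 + 2/3)/12 + 2*sqrt(6)*atan(sqrt(6)*w/2)/3 + 1] = -w*log(3*w**2 + 2)/4 + log(3*w**2 + 2), which equals G'(w).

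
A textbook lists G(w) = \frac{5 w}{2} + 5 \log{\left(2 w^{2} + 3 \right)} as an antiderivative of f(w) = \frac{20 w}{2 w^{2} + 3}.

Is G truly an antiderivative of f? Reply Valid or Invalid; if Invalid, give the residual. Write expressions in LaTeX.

Invalid: d/dw[G] - f = \frac{5}{2}, which is not 0.

d/dw[G] = \frac{10 w^{2} + 40 w + 15}{4 w^{2} + 6}
d/dw[G] - f(w) = \frac{5}{2} != 0.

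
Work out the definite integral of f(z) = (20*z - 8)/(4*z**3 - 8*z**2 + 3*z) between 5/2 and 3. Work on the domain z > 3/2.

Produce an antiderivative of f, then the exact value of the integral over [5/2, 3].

Factor the denominator (z*(2*z - 3)*(2*z - 1)) and decompose: f = -2/(2*z - 1) + 22/(3*(2*z - 3)) - 8/(3*z); each piece integrates to a log, atan, or power term.
F(z) = (-8*log(z) + 11*log(z - 3/2) - 3*log(z - 1/2))/3 is an antiderivative of f.
Check: d/dz[(-8*log(z) + 11*log(z - 3/2) - 3*log(z - 1/2))/3] = (20*z - 8)/(4*z**3 - 8*z**2 + 3*z) = f(z).
F(3) = -8*log(3)/3 - log(5/2) + 11*log(3/2)/3; F(5/2) = -8*log(5/2)/3 - log(2).
Integral = F(3) - F(5/2) = -8*log(3)/3 + log(2) + 11*log(3/2)/3 + 5*log(5/2)/3.

Antiderivative: F(z) = (-8*log(z) + 11*log(z - 3/2) - 3*log(z - 1/2))/3; value = -8*log(3)/3 + log(2) + 11*log(3/2)/3 + 5*log(5/2)/3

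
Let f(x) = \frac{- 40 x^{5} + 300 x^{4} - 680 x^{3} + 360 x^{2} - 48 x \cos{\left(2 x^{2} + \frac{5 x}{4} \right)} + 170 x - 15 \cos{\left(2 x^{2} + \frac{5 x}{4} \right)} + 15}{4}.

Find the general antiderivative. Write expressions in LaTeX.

F(x) = - \frac{40 x^{6} - 360 x^{5} + 1020 x^{4} - 720 x^{3} - 510 x^{2} - 90 x + 72 \sin{\left(2 x^{2} + \frac{5 x}{4} \right)} - 5}{24} + C

Any candidate F(x) must reproduce f(x) exactly when differentiated.
Check: d/dx[- \frac{40 x^{6} - 360 x^{5} + 1020 x^{4} - 720 x^{3} - 510 x^{2} - 90 x + 72 \sin{\left(2 x^{2} + \frac{5 x}{4} \right)} - 5}{24}] = - 10 x^{5} + 75 x^{4} - 170 x^{3} + 90 x^{2} - 12 x \cos{\left(2 x^{2} + \frac{5 x}{4} \right)} + \frac{85 x}{2} - \frac{15 \cos{\left(2 x^{2} + \frac{5 x}{4} \right)}}{4} + \frac{15}{4}, which equals f(x).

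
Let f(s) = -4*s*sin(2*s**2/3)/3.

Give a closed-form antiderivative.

An antiderivative is F(s) = cos(2*s**2/3).

f matches the chain-rule pattern g'(h)*h' with inner function h(s) = 2*s**2/3; substituting u = h(s) collapses the integral.
Check: d/ds[cos(2*s**2/3)] = -4*s*sin(2*s**2/3)/3 = f(s).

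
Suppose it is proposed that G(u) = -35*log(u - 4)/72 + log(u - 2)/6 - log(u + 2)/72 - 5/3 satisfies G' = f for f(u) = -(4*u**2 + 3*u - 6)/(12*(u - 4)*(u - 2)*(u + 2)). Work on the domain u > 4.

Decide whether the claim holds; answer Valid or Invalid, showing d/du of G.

d/du[G] = (-4*u**2 - 3*u + 6)/(12*u**3 - 48*u**2 - 48*u + 192)
This equals f(u) exactly, so the claim holds.

Valid: G'(u) = f(u).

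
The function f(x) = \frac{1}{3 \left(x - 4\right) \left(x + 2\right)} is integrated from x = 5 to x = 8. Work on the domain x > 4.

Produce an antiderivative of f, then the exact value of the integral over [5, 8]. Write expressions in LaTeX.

Antiderivative: F(x) = \frac{\log{\left(x - 4 \right)}}{18} - \frac{\log{\left(x + 2 \right)}}{18}; value = - \frac{\log{\left(10 \right)}}{18} + \frac{\log{\left(4 \right)}}{18} + \frac{\log{\left(7 \right)}}{18}

The denominator factors as 3 \left(x - 4\right) \left(x + 2\right); partial fractions split f into directly integrable pieces: - \frac{1}{18 \left(x + 2\right)} + \frac{1}{18 \left(x - 4\right)}.
F(x) = \frac{\log{\left(x - 4 \right)}}{18} - \frac{\log{\left(x + 2 \right)}}{18} is an antiderivative of f.
Check: d/dx[\frac{\log{\left(x - 4 \right)}}{18} - \frac{\log{\left(x + 2 \right)}}{18}] = \frac{1}{3 x^{2} - 6 x - 24}, which equals f(x).
F(8) = - \frac{\log{\left(10 \right)}}{18} + \frac{\log{\left(4 \right)}}{18}; F(5) = - \frac{\log{\left(7 \right)}}{18}.
Integral = F(8) - F(5) = - \frac{\log{\left(10 \right)}}{18} + \frac{\log{\left(4 \right)}}{18} + \frac{\log{\left(7 \right)}}{18}.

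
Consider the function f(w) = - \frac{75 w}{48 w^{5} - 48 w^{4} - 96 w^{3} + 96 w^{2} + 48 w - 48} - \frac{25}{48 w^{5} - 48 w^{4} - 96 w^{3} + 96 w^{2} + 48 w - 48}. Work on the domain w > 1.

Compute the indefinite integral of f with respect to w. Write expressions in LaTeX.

F(w) = \frac{25}{48 w^{3} - 48 w^{2} - 48 w + 48} + C

f has the shape u'v + uv' for u = \frac{25}{12 \left(w + 1\right)} and v = \frac{1}{\left(2 w - 2\right)^{2}} — it is the derivative of the product u*v.
Check: d/dw[\frac{25}{48 w^{3} - 48 w^{2} - 48 w + 48}] = \frac{- 75 w - 25}{48 w^{5} - 48 w^{4} - 96 w^{3} + 96 w^{2} + 48 w - 48}, which equals f(w).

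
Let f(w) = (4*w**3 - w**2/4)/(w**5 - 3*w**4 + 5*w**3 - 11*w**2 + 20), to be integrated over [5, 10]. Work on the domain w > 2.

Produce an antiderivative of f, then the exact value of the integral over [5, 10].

Factor the denominator (4*(w - 2)**2*(w + 1)*(w**2 + 5)) and decompose: f = -5*(299*w - 419)/(1944*(w**2 + 5)) - 17/(216*(w + 1)) + 206/(243*(w - 2)) + 31/(27*(w - 2)**2); each piece integrates to a log, atan, or power term.
F(w) = (3296*(w - 2)*log(w - 2) - 306*(w - 2)*log(w + 1) - 1495*(w - 2)*log(w**2 + 5) + 838*sqrt(5)*(w - 2)*atan(sqrt(5)*w/5) - 4464)/(3888*(w - 2)) is an antiderivative of f.
Check: d/dw[(3296*(w - 2)*log(w - 2) - 306*(w - 2)*log(w + 1) - 1495*(w - 2)*log(w**2 + 5) + 838*sqrt(5)*(w - 2)*atan(sqrt(5)*w/5) - 4464)/(3888*(w - 2))] = (16*w**3 - w**2)/(4*w**5 - 12*w**4 + 20*w**3 - 44*w**2 + 80), which equals f(w).
F(10) = -1495*log(105)/3888 - 17*log(11)/216 - 31/216 + 419*sqrt(5)*atan(2*sqrt(5))/1944 + 206*log(8)/243; F(5) = -1495*log(30)/3888 - 31/81 - 17*log(6)/216 + 419*sqrt(5)*atan(sqrt(5))/1944 + 206*log(3)/243.
Integral = F(10) - F(5) = -1495*log(105)/3888 - 206*log(3)/243 - 419*sqrt(5)*atan(sqrt(5))/1944 - 17*log(11)/216 + 17*log(6)/216 + 155/648 + 419*sqrt(5)*atan(2*sqrt(5))/1944 + 1495*log(30)/3888 + 206*log(8)/243.

Antiderivative: F(w) = (3296*(w - 2)*log(w - 2) - 306*(w - 2)*log(w + 1) - 1495*(w - 2)*log(w**2 + 5) + 838*sqrt(5)*(w - 2)*atan(sqrt(5)*w/5) - 4464)/(3888*(w - 2)); value = -1495*log(105)/3888 - 206*log(3)/243 - 419*sqrt(5)*atan(sqrt(5))/1944 - 17*log(11)/216 + 17*log(6)/216 + 155/648 + 419*sqrt(5)*atan(2*sqrt(5))/1944 + 1495*log(30)/3888 + 206*log(8)/243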